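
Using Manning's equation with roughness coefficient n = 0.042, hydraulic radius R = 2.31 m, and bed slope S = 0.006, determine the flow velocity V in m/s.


Manning's equation gives V = (1/n) * R^(2/3) * S^(1/2).
First, compute R^(2/3) = 2.31^(2/3) = 1.7475.
Next, S^(1/2) = 0.006^(1/2) = 0.07746.
Then 1/n = 1/0.042 = 23.81.
V = 23.81 * 1.7475 * 0.07746 = 3.2228 m/s.

3.2228


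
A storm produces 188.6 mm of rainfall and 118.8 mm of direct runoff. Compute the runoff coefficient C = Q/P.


The runoff coefficient C = runoff depth / rainfall depth.
C = 118.8 / 188.6
  = 0.6299.

0.6299


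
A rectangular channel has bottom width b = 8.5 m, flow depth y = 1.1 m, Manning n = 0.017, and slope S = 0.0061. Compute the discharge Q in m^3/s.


For a rectangular channel, the cross-sectional area A = b * y = 8.5 * 1.1 = 9.35 m^2.
The wetted perimeter P = b + 2y = 8.5 + 2*1.1 = 10.7 m.
Hydraulic radius R = A/P = 9.35/10.7 = 0.8738 m.
Velocity V = (1/n)*R^(2/3)*S^(1/2) = (1/0.017)*0.8738^(2/3)*0.0061^(1/2) = 4.1992 m/s.
Discharge Q = A * V = 9.35 * 4.1992 = 39.263 m^3/s.

39.263


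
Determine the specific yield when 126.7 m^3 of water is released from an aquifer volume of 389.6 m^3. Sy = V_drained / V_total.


Specific yield Sy = Volume drained / Total volume.
Sy = 126.7 / 389.6
   = 0.3252.

0.3252


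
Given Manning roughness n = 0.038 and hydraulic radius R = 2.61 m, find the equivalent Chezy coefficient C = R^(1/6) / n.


The Chezy coefficient relates to Manning's n through C = R^(1/6) / n.
R^(1/6) = 2.61^(1/6) = 1.173384.
C = 1.173384 / 0.038 = 30.88 m^(1/2)/s.

30.88


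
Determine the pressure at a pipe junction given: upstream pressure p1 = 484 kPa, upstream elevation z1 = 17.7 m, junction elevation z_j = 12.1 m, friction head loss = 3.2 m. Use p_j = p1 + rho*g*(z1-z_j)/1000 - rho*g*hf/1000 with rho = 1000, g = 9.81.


Junction pressure: p_j = p1 + rho*g*(z1 - z_j)/1000 - rho*g*hf/1000.
Elevation term = 1000*9.81*(17.7 - 12.1)/1000 = 54.936 kPa.
Friction term = 1000*9.81*3.2/1000 = 31.392 kPa.
p_j = 484 + 54.936 - 31.392 = 507.54 kPa.

507.54


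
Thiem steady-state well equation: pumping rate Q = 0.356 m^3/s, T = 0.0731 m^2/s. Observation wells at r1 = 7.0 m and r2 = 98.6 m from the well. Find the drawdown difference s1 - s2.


Thiem equation: s1 - s2 = Q/(2*pi*T) * ln(r2/r1).
ln(r2/r1) = ln(98.6/7.0) = 2.6452.
Q/(2*pi*T) = 0.356 / (2*pi*0.0731) = 0.356 / 0.4593 = 0.7751.
s1 - s2 = 0.7751 * 2.6452 = 2.0502 m.

2.0502


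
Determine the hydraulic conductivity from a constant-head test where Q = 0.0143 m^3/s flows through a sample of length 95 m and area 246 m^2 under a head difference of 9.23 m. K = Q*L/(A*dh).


From K = Q*L / (A*dh):
Numerator: Q*L = 0.0143 * 95 = 1.3585.
Denominator: A*dh = 246 * 9.23 = 2270.58.
K = 1.3585 / 2270.58 = 0.000598 m/s.

0.000598


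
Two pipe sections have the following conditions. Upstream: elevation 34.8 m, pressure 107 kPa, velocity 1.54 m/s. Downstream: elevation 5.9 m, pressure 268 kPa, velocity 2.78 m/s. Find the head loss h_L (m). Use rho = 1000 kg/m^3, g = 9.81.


Total head at each section: H = z + p/(rho*g) + V^2/(2g).
H1 = 34.8 + 107*1000/(1000*9.81) + 1.54^2/(2*9.81)
   = 34.8 + 10.907 + 0.1209
   = 45.828 m.
H2 = 5.9 + 268*1000/(1000*9.81) + 2.78^2/(2*9.81)
   = 5.9 + 27.319 + 0.3939
   = 33.613 m.
h_L = H1 - H2 = 45.828 - 33.613 = 12.215 m.

12.215


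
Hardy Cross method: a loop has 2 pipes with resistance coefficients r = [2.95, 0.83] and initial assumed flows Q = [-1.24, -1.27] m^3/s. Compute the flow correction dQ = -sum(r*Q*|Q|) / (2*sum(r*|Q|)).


Numerator terms (r*Q*|Q|): 2.95*-1.24*|-1.24| = -4.5359; 0.83*-1.27*|-1.27| = -1.3387.
Sum of numerator = -5.8746.
Denominator terms (r*|Q|): 2.95*|-1.24| = 3.658; 0.83*|-1.27| = 1.0541.
2 * sum of denominator = 2 * 4.7121 = 9.4242.
dQ = --5.8746 / 9.4242 = 0.6234 m^3/s.

0.6234


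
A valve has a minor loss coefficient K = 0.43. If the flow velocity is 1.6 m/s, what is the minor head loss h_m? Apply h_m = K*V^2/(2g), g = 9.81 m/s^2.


Minor loss formula: h_m = K * V^2/(2g).
V^2 = 1.6^2 = 2.56.
V^2/(2g) = 2.56 / 19.62 = 0.1305 m.
h_m = 0.43 * 0.1305 = 0.0561 m.

0.0561


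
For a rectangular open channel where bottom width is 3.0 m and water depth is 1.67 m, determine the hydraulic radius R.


For a rectangular section:
Flow area A = b * y = 3.0 * 1.67 = 5.01 m^2.
Wetted perimeter P = b + 2y = 3.0 + 2*1.67 = 6.34 m.
Hydraulic radius R = A/P = 5.01 / 6.34 = 0.7902 m.

0.7902


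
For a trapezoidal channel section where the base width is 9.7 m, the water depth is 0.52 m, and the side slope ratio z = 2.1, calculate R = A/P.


For a trapezoidal section with side slope z:
A = (b + z*y)*y = (9.7 + 2.1*0.52)*0.52 = 5.612 m^2.
P = b + 2*y*sqrt(1 + z^2) = 9.7 + 2*0.52*sqrt(1 + 2.1^2) = 12.119 m.
R = A/P = 5.612 / 12.119 = 0.4631 m.

0.4631


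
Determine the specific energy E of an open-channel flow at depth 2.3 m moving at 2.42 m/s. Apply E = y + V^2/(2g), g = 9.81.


Specific energy E = y + V^2/(2g).
Velocity head = V^2/(2g) = 2.42^2 / (2*9.81) = 5.8564 / 19.62 = 0.2985 m.
E = 2.3 + 0.2985 = 2.5985 m.

2.5985


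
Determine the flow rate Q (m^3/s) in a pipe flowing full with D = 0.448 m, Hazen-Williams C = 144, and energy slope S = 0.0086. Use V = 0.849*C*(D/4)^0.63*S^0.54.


For a full circular pipe, R = D/4 = 0.448/4 = 0.112 m.
V = 0.849 * 144 * 0.112^0.63 * 0.0086^0.54
  = 0.849 * 144 * 0.251772 * 0.076671
  = 2.36 m/s.
Pipe area A = pi*D^2/4 = pi*0.448^2/4 = 0.1576 m^2.
Q = A * V = 0.1576 * 2.36 = 0.372 m^3/s.

0.372


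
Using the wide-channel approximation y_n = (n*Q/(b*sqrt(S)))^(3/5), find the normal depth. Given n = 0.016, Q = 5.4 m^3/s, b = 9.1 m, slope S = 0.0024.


We use the wide-channel approximation y_n = (n*Q/(b*sqrt(S)))^(3/5).
sqrt(S) = sqrt(0.0024) = 0.04899.
Numerator: n*Q = 0.016 * 5.4 = 0.0864.
Denominator: b*sqrt(S) = 9.1 * 0.04899 = 0.445809.
arg = 0.1938.
y_n = 0.1938^(3/5) = 0.3736 m.

0.3736


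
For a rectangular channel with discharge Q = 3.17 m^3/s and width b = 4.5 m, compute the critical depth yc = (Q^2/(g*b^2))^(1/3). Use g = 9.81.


Using yc = (Q^2 / (g * b^2))^(1/3):
Q^2 = 3.17^2 = 10.05.
g * b^2 = 9.81 * 4.5^2 = 9.81 * 20.25 = 198.65.
Q^2 / (g*b^2) = 10.05 / 198.65 = 0.0506.
yc = 0.0506^(1/3) = 0.3698 m.

0.3698


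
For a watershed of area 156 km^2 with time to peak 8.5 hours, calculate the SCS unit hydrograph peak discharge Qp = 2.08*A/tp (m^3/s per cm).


SCS formula: Qp = 2.08 * A / tp.
Qp = 2.08 * 156 / 8.5
   = 324.48 / 8.5
   = 38.17 m^3/s per cm.

38.17


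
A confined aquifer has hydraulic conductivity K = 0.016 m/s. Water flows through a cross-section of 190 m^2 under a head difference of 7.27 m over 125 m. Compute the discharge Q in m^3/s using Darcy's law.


Darcy's law: Q = K * A * i, where i = dh/L.
Hydraulic gradient i = 7.27 / 125 = 0.05816.
Q = 0.016 * 190 * 0.05816
  = 0.1768 m^3/s.

0.1768


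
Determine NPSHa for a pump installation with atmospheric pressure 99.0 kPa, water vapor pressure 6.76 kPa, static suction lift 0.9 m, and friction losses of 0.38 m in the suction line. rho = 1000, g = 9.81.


NPSHa = p_atm/(rho*g) - z_s - hf_s - p_vap/(rho*g).
p_atm/(rho*g) = 99.0*1000 / (1000*9.81) = 10.092 m.
p_vap/(rho*g) = 6.76*1000 / (1000*9.81) = 0.689 m.
NPSHa = 10.092 - 0.9 - 0.38 - 0.689
      = 8.12 m.

8.12


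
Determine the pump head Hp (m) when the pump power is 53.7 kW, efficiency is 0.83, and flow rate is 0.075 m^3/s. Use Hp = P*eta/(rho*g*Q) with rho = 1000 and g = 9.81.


Pump head formula: Hp = P * eta / (rho * g * Q).
Numerator: P * eta = 53.7 * 1000 * 0.83 = 44571.0 W.
Denominator: rho * g * Q = 1000 * 9.81 * 0.075 = 735.75.
Hp = 44571.0 / 735.75 = 60.58 m.

60.58


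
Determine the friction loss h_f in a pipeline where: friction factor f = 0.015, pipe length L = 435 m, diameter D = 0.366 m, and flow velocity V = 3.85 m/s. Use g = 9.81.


Darcy-Weisbach equation: h_f = f * (L/D) * V^2/(2g).
f * L/D = 0.015 * 435/0.366 = 17.8279.
V^2/(2g) = 3.85^2 / (2*9.81) = 14.8225 / 19.62 = 0.7555 m.
h_f = 17.8279 * 0.7555 = 13.469 m.

13.469


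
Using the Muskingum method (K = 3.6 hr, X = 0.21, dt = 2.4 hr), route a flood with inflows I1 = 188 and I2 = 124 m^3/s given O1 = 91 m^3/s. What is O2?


Muskingum coefficients:
denom = 2*K*(1-X) + dt = 2*3.6*(1-0.21) + 2.4 = 8.088.
C0 = (dt - 2*K*X)/denom = (2.4 - 2*3.6*0.21)/8.088 = 0.1098.
C1 = (dt + 2*K*X)/denom = (2.4 + 2*3.6*0.21)/8.088 = 0.4837.
C2 = (2*K*(1-X) - dt)/denom = 0.4065.
O2 = C0*I2 + C1*I1 + C2*O1
   = 0.1098*124 + 0.4837*188 + 0.4065*91
   = 141.54 m^3/s.

141.54


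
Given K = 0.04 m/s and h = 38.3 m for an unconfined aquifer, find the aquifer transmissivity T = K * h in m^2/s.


Transmissivity is defined as T = K * h.
T = 0.04 * 38.3
  = 1.532 m^2/s.

1.532


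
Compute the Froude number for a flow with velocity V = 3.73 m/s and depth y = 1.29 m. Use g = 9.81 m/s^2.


The Froude number is defined as Fr = V / sqrt(g*y).
g*y = 9.81 * 1.29 = 12.6549.
sqrt(g*y) = sqrt(12.6549) = 3.5574.
Fr = 3.73 / 3.5574 = 1.0485.

1.0485


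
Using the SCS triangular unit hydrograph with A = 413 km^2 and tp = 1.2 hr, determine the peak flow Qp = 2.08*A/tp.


SCS formula: Qp = 2.08 * A / tp.
Qp = 2.08 * 413 / 1.2
   = 859.04 / 1.2
   = 715.87 m^3/s per cm.

715.87


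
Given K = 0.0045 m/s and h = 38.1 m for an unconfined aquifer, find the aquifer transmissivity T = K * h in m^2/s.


Transmissivity is defined as T = K * h.
T = 0.0045 * 38.1
  = 0.1714 m^2/s.

0.1714


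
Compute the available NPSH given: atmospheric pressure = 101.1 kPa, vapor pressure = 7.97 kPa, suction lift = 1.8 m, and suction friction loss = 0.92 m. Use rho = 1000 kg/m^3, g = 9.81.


NPSHa = p_atm/(rho*g) - z_s - hf_s - p_vap/(rho*g).
p_atm/(rho*g) = 101.1*1000 / (1000*9.81) = 10.306 m.
p_vap/(rho*g) = 7.97*1000 / (1000*9.81) = 0.812 m.
NPSHa = 10.306 - 1.8 - 0.92 - 0.812
      = 6.77 m.

6.77


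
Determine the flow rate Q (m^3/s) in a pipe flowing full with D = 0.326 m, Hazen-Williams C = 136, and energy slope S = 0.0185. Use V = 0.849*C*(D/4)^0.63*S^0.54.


For a full circular pipe, R = D/4 = 0.326/4 = 0.0815 m.
V = 0.849 * 136 * 0.0815^0.63 * 0.0185^0.54
  = 0.849 * 136 * 0.206077 * 0.115951
  = 2.759 m/s.
Pipe area A = pi*D^2/4 = pi*0.326^2/4 = 0.0835 m^2.
Q = A * V = 0.0835 * 2.759 = 0.2303 m^3/s.

0.2303


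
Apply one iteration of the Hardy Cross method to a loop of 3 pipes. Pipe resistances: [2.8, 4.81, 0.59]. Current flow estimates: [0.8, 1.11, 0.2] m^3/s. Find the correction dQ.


Numerator terms (r*Q*|Q|): 2.8*0.8*|0.8| = 1.792; 4.81*1.11*|1.11| = 5.9264; 0.59*0.2*|0.2| = 0.0236.
Sum of numerator = 7.742.
Denominator terms (r*|Q|): 2.8*|0.8| = 2.24; 4.81*|1.11| = 5.3391; 0.59*|0.2| = 0.118.
2 * sum of denominator = 2 * 7.6971 = 15.3942.
dQ = -7.742 / 15.3942 = -0.5029 m^3/s.

-0.5029


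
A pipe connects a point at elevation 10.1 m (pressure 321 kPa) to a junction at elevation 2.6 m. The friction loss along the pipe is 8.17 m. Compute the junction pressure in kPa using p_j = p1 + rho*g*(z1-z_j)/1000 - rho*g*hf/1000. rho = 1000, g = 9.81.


Junction pressure: p_j = p1 + rho*g*(z1 - z_j)/1000 - rho*g*hf/1000.
Elevation term = 1000*9.81*(10.1 - 2.6)/1000 = 73.575 kPa.
Friction term = 1000*9.81*8.17/1000 = 80.148 kPa.
p_j = 321 + 73.575 - 80.148 = 314.43 kPa.

314.43


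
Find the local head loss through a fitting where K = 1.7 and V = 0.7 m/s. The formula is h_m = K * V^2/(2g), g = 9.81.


Minor loss formula: h_m = K * V^2/(2g).
V^2 = 0.7^2 = 0.49.
V^2/(2g) = 0.49 / 19.62 = 0.025 m.
h_m = 1.7 * 0.025 = 0.0425 m.

0.0425


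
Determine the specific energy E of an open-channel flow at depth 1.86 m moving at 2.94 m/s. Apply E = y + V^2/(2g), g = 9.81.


Specific energy E = y + V^2/(2g).
Velocity head = V^2/(2g) = 2.94^2 / (2*9.81) = 8.6436 / 19.62 = 0.4406 m.
E = 1.86 + 0.4406 = 2.3006 m.

2.3006


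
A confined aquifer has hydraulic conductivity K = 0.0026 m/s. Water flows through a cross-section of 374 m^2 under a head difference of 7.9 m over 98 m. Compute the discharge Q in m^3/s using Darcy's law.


Darcy's law: Q = K * A * i, where i = dh/L.
Hydraulic gradient i = 7.9 / 98 = 0.080612.
Q = 0.0026 * 374 * 0.080612
  = 0.0784 m^3/s.

0.0784


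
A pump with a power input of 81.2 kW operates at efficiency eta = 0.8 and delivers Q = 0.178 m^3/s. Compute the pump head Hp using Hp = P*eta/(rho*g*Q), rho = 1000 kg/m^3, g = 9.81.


Pump head formula: Hp = P * eta / (rho * g * Q).
Numerator: P * eta = 81.2 * 1000 * 0.8 = 64960.0 W.
Denominator: rho * g * Q = 1000 * 9.81 * 0.178 = 1746.18.
Hp = 64960.0 / 1746.18 = 37.2 m.

37.2


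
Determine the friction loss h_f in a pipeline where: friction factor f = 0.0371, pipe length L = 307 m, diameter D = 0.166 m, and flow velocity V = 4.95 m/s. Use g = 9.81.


Darcy-Weisbach equation: h_f = f * (L/D) * V^2/(2g).
f * L/D = 0.0371 * 307/0.166 = 68.6127.
V^2/(2g) = 4.95^2 / (2*9.81) = 24.5025 / 19.62 = 1.2489 m.
h_f = 68.6127 * 1.2489 = 85.687 m.

85.687


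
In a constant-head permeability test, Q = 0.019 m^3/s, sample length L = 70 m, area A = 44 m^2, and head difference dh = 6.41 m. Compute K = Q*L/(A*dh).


From K = Q*L / (A*dh):
Numerator: Q*L = 0.019 * 70 = 1.33.
Denominator: A*dh = 44 * 6.41 = 282.04.
K = 1.33 / 282.04 = 0.004716 m/s.

0.004716


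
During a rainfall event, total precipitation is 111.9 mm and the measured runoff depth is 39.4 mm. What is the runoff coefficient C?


The runoff coefficient C = runoff depth / rainfall depth.
C = 39.4 / 111.9
  = 0.3521.

0.3521


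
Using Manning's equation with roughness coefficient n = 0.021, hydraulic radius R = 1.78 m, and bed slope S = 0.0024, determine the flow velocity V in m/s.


Manning's equation gives V = (1/n) * R^(2/3) * S^(1/2).
First, compute R^(2/3) = 1.78^(2/3) = 1.4687.
Next, S^(1/2) = 0.0024^(1/2) = 0.04899.
Then 1/n = 1/0.021 = 47.62.
V = 47.62 * 1.4687 * 0.04899 = 3.4264 m/s.

3.4264


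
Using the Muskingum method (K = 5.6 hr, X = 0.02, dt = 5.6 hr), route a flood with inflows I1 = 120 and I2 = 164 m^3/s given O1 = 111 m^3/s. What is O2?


Muskingum coefficients:
denom = 2*K*(1-X) + dt = 2*5.6*(1-0.02) + 5.6 = 16.576.
C0 = (dt - 2*K*X)/denom = (5.6 - 2*5.6*0.02)/16.576 = 0.3243.
C1 = (dt + 2*K*X)/denom = (5.6 + 2*5.6*0.02)/16.576 = 0.3514.
C2 = (2*K*(1-X) - dt)/denom = 0.3243.
O2 = C0*I2 + C1*I1 + C2*O1
   = 0.3243*164 + 0.3514*120 + 0.3243*111
   = 131.35 m^3/s.

131.35


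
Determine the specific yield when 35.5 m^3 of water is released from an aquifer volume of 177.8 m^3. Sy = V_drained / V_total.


Specific yield Sy = Volume drained / Total volume.
Sy = 35.5 / 177.8
   = 0.1997.

0.1997


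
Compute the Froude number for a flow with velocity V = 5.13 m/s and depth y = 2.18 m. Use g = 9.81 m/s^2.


The Froude number is defined as Fr = V / sqrt(g*y).
g*y = 9.81 * 2.18 = 21.3858.
sqrt(g*y) = sqrt(21.3858) = 4.6245.
Fr = 5.13 / 4.6245 = 1.1093.

1.1093


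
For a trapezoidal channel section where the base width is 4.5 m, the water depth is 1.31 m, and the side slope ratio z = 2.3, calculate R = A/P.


For a trapezoidal section with side slope z:
A = (b + z*y)*y = (4.5 + 2.3*1.31)*1.31 = 9.842 m^2.
P = b + 2*y*sqrt(1 + z^2) = 4.5 + 2*1.31*sqrt(1 + 2.3^2) = 11.071 m.
R = A/P = 9.842 / 11.071 = 0.889 m.

0.889


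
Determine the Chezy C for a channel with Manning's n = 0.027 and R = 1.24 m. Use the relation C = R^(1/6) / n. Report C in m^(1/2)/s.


The Chezy coefficient relates to Manning's n through C = R^(1/6) / n.
R^(1/6) = 1.24^(1/6) = 1.036502.
C = 1.036502 / 0.027 = 38.39 m^(1/2)/s.

38.39


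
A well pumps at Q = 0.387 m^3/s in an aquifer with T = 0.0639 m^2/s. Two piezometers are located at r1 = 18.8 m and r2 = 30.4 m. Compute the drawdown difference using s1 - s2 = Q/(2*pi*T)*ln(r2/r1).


Thiem equation: s1 - s2 = Q/(2*pi*T) * ln(r2/r1).
ln(r2/r1) = ln(30.4/18.8) = 0.4806.
Q/(2*pi*T) = 0.387 / (2*pi*0.0639) = 0.387 / 0.4015 = 0.9639.
s1 - s2 = 0.9639 * 0.4806 = 0.4632 m.

0.4632


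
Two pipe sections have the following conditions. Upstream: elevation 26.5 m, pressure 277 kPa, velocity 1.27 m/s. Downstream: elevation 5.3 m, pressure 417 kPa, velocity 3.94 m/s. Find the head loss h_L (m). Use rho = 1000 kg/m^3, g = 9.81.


Total head at each section: H = z + p/(rho*g) + V^2/(2g).
H1 = 26.5 + 277*1000/(1000*9.81) + 1.27^2/(2*9.81)
   = 26.5 + 28.236 + 0.0822
   = 54.819 m.
H2 = 5.3 + 417*1000/(1000*9.81) + 3.94^2/(2*9.81)
   = 5.3 + 42.508 + 0.7912
   = 48.599 m.
h_L = H1 - H2 = 54.819 - 48.599 = 6.22 m.

6.22


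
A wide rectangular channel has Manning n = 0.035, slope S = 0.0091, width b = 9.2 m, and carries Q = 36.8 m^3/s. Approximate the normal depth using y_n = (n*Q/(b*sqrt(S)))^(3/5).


We use the wide-channel approximation y_n = (n*Q/(b*sqrt(S)))^(3/5).
sqrt(S) = sqrt(0.0091) = 0.095394.
Numerator: n*Q = 0.035 * 36.8 = 1.288.
Denominator: b*sqrt(S) = 9.2 * 0.095394 = 0.877625.
arg = 1.4676.
y_n = 1.4676^(3/5) = 1.2588 m.

1.2588


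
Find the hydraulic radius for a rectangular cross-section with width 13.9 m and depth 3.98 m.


For a rectangular section:
Flow area A = b * y = 13.9 * 3.98 = 55.32 m^2.
Wetted perimeter P = b + 2y = 13.9 + 2*3.98 = 21.86 m.
Hydraulic radius R = A/P = 55.32 / 21.86 = 2.5307 m.

2.5307


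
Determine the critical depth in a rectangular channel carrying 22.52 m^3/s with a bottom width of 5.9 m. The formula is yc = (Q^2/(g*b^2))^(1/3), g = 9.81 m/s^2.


Using yc = (Q^2 / (g * b^2))^(1/3):
Q^2 = 22.52^2 = 507.15.
g * b^2 = 9.81 * 5.9^2 = 9.81 * 34.81 = 341.49.
Q^2 / (g*b^2) = 507.15 / 341.49 = 1.4851.
yc = 1.4851^(1/3) = 1.1409 m.

1.1409


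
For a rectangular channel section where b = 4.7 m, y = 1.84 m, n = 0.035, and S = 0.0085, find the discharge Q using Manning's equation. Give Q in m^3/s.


For a rectangular channel, the cross-sectional area A = b * y = 4.7 * 1.84 = 8.65 m^2.
The wetted perimeter P = b + 2y = 4.7 + 2*1.84 = 8.38 m.
Hydraulic radius R = A/P = 8.65/8.38 = 1.032 m.
Velocity V = (1/n)*R^(2/3)*S^(1/2) = (1/0.035)*1.032^(2/3)*0.0085^(1/2) = 2.69 m/s.
Discharge Q = A * V = 8.65 * 2.69 = 23.263 m^3/s.

23.263


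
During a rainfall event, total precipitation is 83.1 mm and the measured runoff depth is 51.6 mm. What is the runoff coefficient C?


The runoff coefficient C = runoff depth / rainfall depth.
C = 51.6 / 83.1
  = 0.6209.

0.6209


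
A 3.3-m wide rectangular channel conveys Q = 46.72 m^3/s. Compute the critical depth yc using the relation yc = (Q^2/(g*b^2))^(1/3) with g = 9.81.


Using yc = (Q^2 / (g * b^2))^(1/3):
Q^2 = 46.72^2 = 2182.76.
g * b^2 = 9.81 * 3.3^2 = 9.81 * 10.89 = 106.83.
Q^2 / (g*b^2) = 2182.76 / 106.83 = 20.4321.
yc = 20.4321^(1/3) = 2.7338 m.

2.7338


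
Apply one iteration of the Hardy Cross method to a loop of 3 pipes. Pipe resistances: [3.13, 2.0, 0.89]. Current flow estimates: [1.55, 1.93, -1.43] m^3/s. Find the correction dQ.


Numerator terms (r*Q*|Q|): 3.13*1.55*|1.55| = 7.5198; 2.0*1.93*|1.93| = 7.4498; 0.89*-1.43*|-1.43| = -1.82.
Sum of numerator = 13.1497.
Denominator terms (r*|Q|): 3.13*|1.55| = 4.8515; 2.0*|1.93| = 3.86; 0.89*|-1.43| = 1.2727.
2 * sum of denominator = 2 * 9.9842 = 19.9684.
dQ = -13.1497 / 19.9684 = -0.6585 m^3/s.

-0.6585


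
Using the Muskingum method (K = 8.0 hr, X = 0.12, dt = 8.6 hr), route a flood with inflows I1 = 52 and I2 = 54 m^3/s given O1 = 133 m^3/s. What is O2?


Muskingum coefficients:
denom = 2*K*(1-X) + dt = 2*8.0*(1-0.12) + 8.6 = 22.68.
C0 = (dt - 2*K*X)/denom = (8.6 - 2*8.0*0.12)/22.68 = 0.2945.
C1 = (dt + 2*K*X)/denom = (8.6 + 2*8.0*0.12)/22.68 = 0.4638.
C2 = (2*K*(1-X) - dt)/denom = 0.2416.
O2 = C0*I2 + C1*I1 + C2*O1
   = 0.2945*54 + 0.4638*52 + 0.2416*133
   = 72.16 m^3/s.

72.16


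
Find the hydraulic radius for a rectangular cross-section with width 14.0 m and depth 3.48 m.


For a rectangular section:
Flow area A = b * y = 14.0 * 3.48 = 48.72 m^2.
Wetted perimeter P = b + 2y = 14.0 + 2*3.48 = 20.96 m.
Hydraulic radius R = A/P = 48.72 / 20.96 = 2.3244 m.

2.3244


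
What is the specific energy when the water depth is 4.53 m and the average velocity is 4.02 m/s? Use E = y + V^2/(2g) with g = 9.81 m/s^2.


Specific energy E = y + V^2/(2g).
Velocity head = V^2/(2g) = 4.02^2 / (2*9.81) = 16.1604 / 19.62 = 0.8237 m.
E = 4.53 + 0.8237 = 5.3537 m.

5.3537


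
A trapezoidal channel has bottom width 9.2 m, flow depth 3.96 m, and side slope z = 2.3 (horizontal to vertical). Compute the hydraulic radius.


For a trapezoidal section with side slope z:
A = (b + z*y)*y = (9.2 + 2.3*3.96)*3.96 = 72.5 m^2.
P = b + 2*y*sqrt(1 + z^2) = 9.2 + 2*3.96*sqrt(1 + 2.3^2) = 29.063 m.
R = A/P = 72.5 / 29.063 = 2.4945 m.

2.4945


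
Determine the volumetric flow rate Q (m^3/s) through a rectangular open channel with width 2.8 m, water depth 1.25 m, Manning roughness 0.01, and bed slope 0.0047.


For a rectangular channel, the cross-sectional area A = b * y = 2.8 * 1.25 = 3.5 m^2.
The wetted perimeter P = b + 2y = 2.8 + 2*1.25 = 5.3 m.
Hydraulic radius R = A/P = 3.5/5.3 = 0.6604 m.
Velocity V = (1/n)*R^(2/3)*S^(1/2) = (1/0.01)*0.6604^(2/3)*0.0047^(1/2) = 5.1989 m/s.
Discharge Q = A * V = 3.5 * 5.1989 = 18.196 m^3/s.

18.196


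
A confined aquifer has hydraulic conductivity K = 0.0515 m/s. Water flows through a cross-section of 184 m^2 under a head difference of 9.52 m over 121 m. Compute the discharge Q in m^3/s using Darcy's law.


Darcy's law: Q = K * A * i, where i = dh/L.
Hydraulic gradient i = 9.52 / 121 = 0.078678.
Q = 0.0515 * 184 * 0.078678
  = 0.7455 m^3/s.

0.7455


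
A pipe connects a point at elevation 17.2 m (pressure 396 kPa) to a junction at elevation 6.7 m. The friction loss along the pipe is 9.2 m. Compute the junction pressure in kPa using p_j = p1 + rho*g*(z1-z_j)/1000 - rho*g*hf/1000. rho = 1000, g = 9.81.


Junction pressure: p_j = p1 + rho*g*(z1 - z_j)/1000 - rho*g*hf/1000.
Elevation term = 1000*9.81*(17.2 - 6.7)/1000 = 103.005 kPa.
Friction term = 1000*9.81*9.2/1000 = 90.252 kPa.
p_j = 396 + 103.005 - 90.252 = 408.75 kPa.

408.75


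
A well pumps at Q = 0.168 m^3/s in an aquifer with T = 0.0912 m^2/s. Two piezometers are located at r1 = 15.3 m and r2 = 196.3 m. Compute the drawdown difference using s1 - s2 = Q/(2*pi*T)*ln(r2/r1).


Thiem equation: s1 - s2 = Q/(2*pi*T) * ln(r2/r1).
ln(r2/r1) = ln(196.3/15.3) = 2.5518.
Q/(2*pi*T) = 0.168 / (2*pi*0.0912) = 0.168 / 0.573 = 0.2932.
s1 - s2 = 0.2932 * 2.5518 = 0.7481 m.

0.7481


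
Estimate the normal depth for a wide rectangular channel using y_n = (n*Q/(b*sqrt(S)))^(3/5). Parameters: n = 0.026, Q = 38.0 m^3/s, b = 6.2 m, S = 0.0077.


We use the wide-channel approximation y_n = (n*Q/(b*sqrt(S)))^(3/5).
sqrt(S) = sqrt(0.0077) = 0.08775.
Numerator: n*Q = 0.026 * 38.0 = 0.988.
Denominator: b*sqrt(S) = 6.2 * 0.08775 = 0.54405.
arg = 1.816.
y_n = 1.816^(3/5) = 1.4304 m.

1.4304


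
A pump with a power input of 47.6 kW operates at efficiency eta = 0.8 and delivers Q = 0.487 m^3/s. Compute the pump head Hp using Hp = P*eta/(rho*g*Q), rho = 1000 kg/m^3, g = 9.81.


Pump head formula: Hp = P * eta / (rho * g * Q).
Numerator: P * eta = 47.6 * 1000 * 0.8 = 38080.0 W.
Denominator: rho * g * Q = 1000 * 9.81 * 0.487 = 4777.47.
Hp = 38080.0 / 4777.47 = 7.97 m.

7.97


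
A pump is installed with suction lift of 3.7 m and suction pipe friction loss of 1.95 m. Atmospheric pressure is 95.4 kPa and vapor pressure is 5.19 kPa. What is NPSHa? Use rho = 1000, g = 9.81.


NPSHa = p_atm/(rho*g) - z_s - hf_s - p_vap/(rho*g).
p_atm/(rho*g) = 95.4*1000 / (1000*9.81) = 9.725 m.
p_vap/(rho*g) = 5.19*1000 / (1000*9.81) = 0.529 m.
NPSHa = 9.725 - 3.7 - 1.95 - 0.529
      = 3.55 m.

3.55


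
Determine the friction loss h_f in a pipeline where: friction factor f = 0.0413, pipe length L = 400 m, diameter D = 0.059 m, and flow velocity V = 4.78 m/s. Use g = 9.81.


Darcy-Weisbach equation: h_f = f * (L/D) * V^2/(2g).
f * L/D = 0.0413 * 400/0.059 = 280.0.
V^2/(2g) = 4.78^2 / (2*9.81) = 22.8484 / 19.62 = 1.1645 m.
h_f = 280.0 * 1.1645 = 326.073 m.

326.073


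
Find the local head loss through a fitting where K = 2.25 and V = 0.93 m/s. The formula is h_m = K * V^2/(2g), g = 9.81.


Minor loss formula: h_m = K * V^2/(2g).
V^2 = 0.93^2 = 0.8649.
V^2/(2g) = 0.8649 / 19.62 = 0.0441 m.
h_m = 2.25 * 0.0441 = 0.0992 m.

0.0992


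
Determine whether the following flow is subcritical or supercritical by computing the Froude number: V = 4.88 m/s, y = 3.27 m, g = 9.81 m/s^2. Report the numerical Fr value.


The Froude number is defined as Fr = V / sqrt(g*y).
g*y = 9.81 * 3.27 = 32.0787.
sqrt(g*y) = sqrt(32.0787) = 5.6638.
Fr = 4.88 / 5.6638 = 0.8616.
Since Fr < 1, the flow is subcritical.

0.8616


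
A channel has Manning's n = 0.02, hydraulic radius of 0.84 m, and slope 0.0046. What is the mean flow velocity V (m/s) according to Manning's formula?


Manning's equation gives V = (1/n) * R^(2/3) * S^(1/2).
First, compute R^(2/3) = 0.84^(2/3) = 0.8903.
Next, S^(1/2) = 0.0046^(1/2) = 0.067823.
Then 1/n = 1/0.02 = 50.0.
V = 50.0 * 0.8903 * 0.067823 = 3.019 m/s.

3.019


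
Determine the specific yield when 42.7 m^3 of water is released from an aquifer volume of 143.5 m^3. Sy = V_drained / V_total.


Specific yield Sy = Volume drained / Total volume.
Sy = 42.7 / 143.5
   = 0.2976.

0.2976


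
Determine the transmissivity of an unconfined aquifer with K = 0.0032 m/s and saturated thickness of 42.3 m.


Transmissivity is defined as T = K * h.
T = 0.0032 * 42.3
  = 0.1354 m^2/s.

0.1354


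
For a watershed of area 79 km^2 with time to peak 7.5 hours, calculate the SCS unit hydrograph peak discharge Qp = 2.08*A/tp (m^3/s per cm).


SCS formula: Qp = 2.08 * A / tp.
Qp = 2.08 * 79 / 7.5
   = 164.32 / 7.5
   = 21.91 m^3/s per cm.

21.91


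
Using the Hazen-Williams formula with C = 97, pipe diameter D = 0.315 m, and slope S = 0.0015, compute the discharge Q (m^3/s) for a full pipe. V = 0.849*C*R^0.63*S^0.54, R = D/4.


For a full circular pipe, R = D/4 = 0.315/4 = 0.0788 m.
V = 0.849 * 97 * 0.0788^0.63 * 0.0015^0.54
  = 0.849 * 97 * 0.201668 * 0.02986
  = 0.4959 m/s.
Pipe area A = pi*D^2/4 = pi*0.315^2/4 = 0.0779 m^2.
Q = A * V = 0.0779 * 0.4959 = 0.0386 m^3/s.

0.0386


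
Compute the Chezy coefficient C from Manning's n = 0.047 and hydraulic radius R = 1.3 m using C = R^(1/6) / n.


The Chezy coefficient relates to Manning's n through C = R^(1/6) / n.
R^(1/6) = 1.3^(1/6) = 1.044698.
C = 1.044698 / 0.047 = 22.23 m^(1/2)/s.

22.23


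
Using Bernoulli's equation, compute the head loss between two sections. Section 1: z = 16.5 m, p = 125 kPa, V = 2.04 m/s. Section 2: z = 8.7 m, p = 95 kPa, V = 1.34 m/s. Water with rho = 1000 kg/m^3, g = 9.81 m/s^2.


Total head at each section: H = z + p/(rho*g) + V^2/(2g).
H1 = 16.5 + 125*1000/(1000*9.81) + 2.04^2/(2*9.81)
   = 16.5 + 12.742 + 0.2121
   = 29.454 m.
H2 = 8.7 + 95*1000/(1000*9.81) + 1.34^2/(2*9.81)
   = 8.7 + 9.684 + 0.0915
   = 18.476 m.
h_L = H1 - H2 = 29.454 - 18.476 = 10.979 m.

10.979


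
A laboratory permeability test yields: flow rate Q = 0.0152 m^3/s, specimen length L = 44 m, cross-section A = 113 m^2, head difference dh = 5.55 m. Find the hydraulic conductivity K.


From K = Q*L / (A*dh):
Numerator: Q*L = 0.0152 * 44 = 0.6688.
Denominator: A*dh = 113 * 5.55 = 627.15.
K = 0.6688 / 627.15 = 0.001066 m/s.

0.001066


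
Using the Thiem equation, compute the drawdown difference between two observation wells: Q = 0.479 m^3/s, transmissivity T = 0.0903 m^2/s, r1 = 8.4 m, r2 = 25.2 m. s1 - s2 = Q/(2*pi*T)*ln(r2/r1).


Thiem equation: s1 - s2 = Q/(2*pi*T) * ln(r2/r1).
ln(r2/r1) = ln(25.2/8.4) = 1.0986.
Q/(2*pi*T) = 0.479 / (2*pi*0.0903) = 0.479 / 0.5674 = 0.8442.
s1 - s2 = 0.8442 * 1.0986 = 0.9275 m.

0.9275


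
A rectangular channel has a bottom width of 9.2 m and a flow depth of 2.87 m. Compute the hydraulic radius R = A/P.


For a rectangular section:
Flow area A = b * y = 9.2 * 2.87 = 26.4 m^2.
Wetted perimeter P = b + 2y = 9.2 + 2*2.87 = 14.94 m.
Hydraulic radius R = A/P = 26.4 / 14.94 = 1.7673 m.

1.7673


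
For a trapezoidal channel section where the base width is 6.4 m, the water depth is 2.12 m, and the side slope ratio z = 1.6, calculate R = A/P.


For a trapezoidal section with side slope z:
A = (b + z*y)*y = (6.4 + 1.6*2.12)*2.12 = 20.759 m^2.
P = b + 2*y*sqrt(1 + z^2) = 6.4 + 2*2.12*sqrt(1 + 1.6^2) = 14.4 m.
R = A/P = 20.759 / 14.4 = 1.4416 m.

1.4416


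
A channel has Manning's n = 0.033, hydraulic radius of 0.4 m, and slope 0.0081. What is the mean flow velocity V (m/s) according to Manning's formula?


Manning's equation gives V = (1/n) * R^(2/3) * S^(1/2).
First, compute R^(2/3) = 0.4^(2/3) = 0.5429.
Next, S^(1/2) = 0.0081^(1/2) = 0.09.
Then 1/n = 1/0.033 = 30.3.
V = 30.3 * 0.5429 * 0.09 = 1.4806 m/s.

1.4806


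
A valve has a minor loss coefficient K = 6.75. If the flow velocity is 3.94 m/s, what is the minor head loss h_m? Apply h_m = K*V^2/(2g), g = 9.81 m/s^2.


Minor loss formula: h_m = K * V^2/(2g).
V^2 = 3.94^2 = 15.5236.
V^2/(2g) = 15.5236 / 19.62 = 0.7912 m.
h_m = 6.75 * 0.7912 = 5.3407 m.

5.3407


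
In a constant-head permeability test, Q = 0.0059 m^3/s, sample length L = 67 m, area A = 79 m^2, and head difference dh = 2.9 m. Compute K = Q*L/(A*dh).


From K = Q*L / (A*dh):
Numerator: Q*L = 0.0059 * 67 = 0.3953.
Denominator: A*dh = 79 * 2.9 = 229.1.
K = 0.3953 / 229.1 = 0.001725 m/s.

0.001725


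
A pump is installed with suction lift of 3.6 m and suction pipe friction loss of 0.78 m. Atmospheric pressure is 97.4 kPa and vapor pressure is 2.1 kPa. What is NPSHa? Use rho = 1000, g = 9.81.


NPSHa = p_atm/(rho*g) - z_s - hf_s - p_vap/(rho*g).
p_atm/(rho*g) = 97.4*1000 / (1000*9.81) = 9.929 m.
p_vap/(rho*g) = 2.1*1000 / (1000*9.81) = 0.214 m.
NPSHa = 9.929 - 3.6 - 0.78 - 0.214
      = 5.33 m.

5.33


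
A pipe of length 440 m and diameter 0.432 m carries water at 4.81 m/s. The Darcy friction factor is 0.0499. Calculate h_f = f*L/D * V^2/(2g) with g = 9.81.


Darcy-Weisbach equation: h_f = f * (L/D) * V^2/(2g).
f * L/D = 0.0499 * 440/0.432 = 50.8241.
V^2/(2g) = 4.81^2 / (2*9.81) = 23.1361 / 19.62 = 1.1792 m.
h_f = 50.8241 * 1.1792 = 59.932 m.

59.932


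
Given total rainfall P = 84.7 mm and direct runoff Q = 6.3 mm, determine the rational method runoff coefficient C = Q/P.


The runoff coefficient C = runoff depth / rainfall depth.
C = 6.3 / 84.7
  = 0.0744.

0.0744


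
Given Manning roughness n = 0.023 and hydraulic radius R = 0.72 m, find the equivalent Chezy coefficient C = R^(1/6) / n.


The Chezy coefficient relates to Manning's n through C = R^(1/6) / n.
R^(1/6) = 0.72^(1/6) = 0.946721.
C = 0.946721 / 0.023 = 41.16 m^(1/2)/s.

41.16


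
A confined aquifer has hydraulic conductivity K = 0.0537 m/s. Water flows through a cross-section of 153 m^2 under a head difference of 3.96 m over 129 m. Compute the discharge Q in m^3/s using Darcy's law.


Darcy's law: Q = K * A * i, where i = dh/L.
Hydraulic gradient i = 3.96 / 129 = 0.030698.
Q = 0.0537 * 153 * 0.030698
  = 0.2522 m^3/s.

0.2522


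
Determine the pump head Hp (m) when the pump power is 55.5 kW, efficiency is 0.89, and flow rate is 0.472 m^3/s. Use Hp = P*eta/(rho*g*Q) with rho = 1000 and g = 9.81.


Pump head formula: Hp = P * eta / (rho * g * Q).
Numerator: P * eta = 55.5 * 1000 * 0.89 = 49395.0 W.
Denominator: rho * g * Q = 1000 * 9.81 * 0.472 = 4630.32.
Hp = 49395.0 / 4630.32 = 10.67 m.

10.67


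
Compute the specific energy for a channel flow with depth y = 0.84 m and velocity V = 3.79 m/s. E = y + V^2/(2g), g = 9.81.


Specific energy E = y + V^2/(2g).
Velocity head = V^2/(2g) = 3.79^2 / (2*9.81) = 14.3641 / 19.62 = 0.7321 m.
E = 0.84 + 0.7321 = 1.5721 m.

1.5721


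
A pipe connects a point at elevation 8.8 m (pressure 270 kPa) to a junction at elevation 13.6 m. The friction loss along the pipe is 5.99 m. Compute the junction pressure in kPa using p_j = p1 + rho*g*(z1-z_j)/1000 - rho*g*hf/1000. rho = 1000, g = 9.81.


Junction pressure: p_j = p1 + rho*g*(z1 - z_j)/1000 - rho*g*hf/1000.
Elevation term = 1000*9.81*(8.8 - 13.6)/1000 = -47.088 kPa.
Friction term = 1000*9.81*5.99/1000 = 58.762 kPa.
p_j = 270 + -47.088 - 58.762 = 164.15 kPa.

164.15


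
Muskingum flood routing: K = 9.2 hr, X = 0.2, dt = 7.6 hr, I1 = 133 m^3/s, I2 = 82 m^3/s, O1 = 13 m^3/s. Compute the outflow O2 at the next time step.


Muskingum coefficients:
denom = 2*K*(1-X) + dt = 2*9.2*(1-0.2) + 7.6 = 22.32.
C0 = (dt - 2*K*X)/denom = (7.6 - 2*9.2*0.2)/22.32 = 0.1756.
C1 = (dt + 2*K*X)/denom = (7.6 + 2*9.2*0.2)/22.32 = 0.5054.
C2 = (2*K*(1-X) - dt)/denom = 0.319.
O2 = C0*I2 + C1*I1 + C2*O1
   = 0.1756*82 + 0.5054*133 + 0.319*13
   = 85.76 m^3/s.

85.76


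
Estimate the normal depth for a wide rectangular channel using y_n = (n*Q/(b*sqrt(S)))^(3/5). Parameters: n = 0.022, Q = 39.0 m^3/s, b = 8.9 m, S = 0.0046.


We use the wide-channel approximation y_n = (n*Q/(b*sqrt(S)))^(3/5).
sqrt(S) = sqrt(0.0046) = 0.067823.
Numerator: n*Q = 0.022 * 39.0 = 0.858.
Denominator: b*sqrt(S) = 8.9 * 0.067823 = 0.603625.
arg = 1.4214.
y_n = 1.4214^(3/5) = 1.2349 m.

1.2349


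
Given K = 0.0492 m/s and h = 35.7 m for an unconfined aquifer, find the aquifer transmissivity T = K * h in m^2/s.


Transmissivity is defined as T = K * h.
T = 0.0492 * 35.7
  = 1.7564 m^2/s.

1.7564


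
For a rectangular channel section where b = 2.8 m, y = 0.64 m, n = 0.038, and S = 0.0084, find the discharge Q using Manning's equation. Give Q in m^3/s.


For a rectangular channel, the cross-sectional area A = b * y = 2.8 * 0.64 = 1.79 m^2.
The wetted perimeter P = b + 2y = 2.8 + 2*0.64 = 4.08 m.
Hydraulic radius R = A/P = 1.79/4.08 = 0.4392 m.
Velocity V = (1/n)*R^(2/3)*S^(1/2) = (1/0.038)*0.4392^(2/3)*0.0084^(1/2) = 1.3936 m/s.
Discharge Q = A * V = 1.79 * 1.3936 = 2.497 m^3/s.

2.497


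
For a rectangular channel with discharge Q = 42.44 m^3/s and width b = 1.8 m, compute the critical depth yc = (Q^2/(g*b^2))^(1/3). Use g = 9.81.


Using yc = (Q^2 / (g * b^2))^(1/3):
Q^2 = 42.44^2 = 1801.15.
g * b^2 = 9.81 * 1.8^2 = 9.81 * 3.24 = 31.78.
Q^2 / (g*b^2) = 1801.15 / 31.78 = 56.6756.
yc = 56.6756^(1/3) = 3.841 m.

3.841


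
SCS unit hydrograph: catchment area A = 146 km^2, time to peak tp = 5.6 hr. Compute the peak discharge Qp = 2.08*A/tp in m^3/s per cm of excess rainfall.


SCS formula: Qp = 2.08 * A / tp.
Qp = 2.08 * 146 / 5.6
   = 303.68 / 5.6
   = 54.23 m^3/s per cm.

54.23


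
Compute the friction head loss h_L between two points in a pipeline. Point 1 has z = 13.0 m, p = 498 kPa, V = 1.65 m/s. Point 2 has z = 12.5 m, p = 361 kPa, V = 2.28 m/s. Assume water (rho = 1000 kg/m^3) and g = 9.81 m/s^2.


Total head at each section: H = z + p/(rho*g) + V^2/(2g).
H1 = 13.0 + 498*1000/(1000*9.81) + 1.65^2/(2*9.81)
   = 13.0 + 50.765 + 0.1388
   = 63.903 m.
H2 = 12.5 + 361*1000/(1000*9.81) + 2.28^2/(2*9.81)
   = 12.5 + 36.799 + 0.265
   = 49.564 m.
h_L = H1 - H2 = 63.903 - 49.564 = 14.339 m.

14.339


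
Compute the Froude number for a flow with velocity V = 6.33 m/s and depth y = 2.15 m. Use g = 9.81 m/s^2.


The Froude number is defined as Fr = V / sqrt(g*y).
g*y = 9.81 * 2.15 = 21.0915.
sqrt(g*y) = sqrt(21.0915) = 4.5925.
Fr = 6.33 / 4.5925 = 1.3783.

1.3783


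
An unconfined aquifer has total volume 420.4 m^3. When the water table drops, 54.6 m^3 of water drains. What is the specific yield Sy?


Specific yield Sy = Volume drained / Total volume.
Sy = 54.6 / 420.4
   = 0.1299.

0.1299


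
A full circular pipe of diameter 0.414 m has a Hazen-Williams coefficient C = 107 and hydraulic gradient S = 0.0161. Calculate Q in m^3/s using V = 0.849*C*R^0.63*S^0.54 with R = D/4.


For a full circular pipe, R = D/4 = 0.414/4 = 0.1035 m.
V = 0.849 * 107 * 0.1035^0.63 * 0.0161^0.54
  = 0.849 * 107 * 0.239559 * 0.107569
  = 2.3409 m/s.
Pipe area A = pi*D^2/4 = pi*0.414^2/4 = 0.1346 m^2.
Q = A * V = 0.1346 * 2.3409 = 0.3151 m^3/s.

0.3151


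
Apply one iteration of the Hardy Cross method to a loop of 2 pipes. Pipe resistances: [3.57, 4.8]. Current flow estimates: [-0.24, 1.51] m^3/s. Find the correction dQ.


Numerator terms (r*Q*|Q|): 3.57*-0.24*|-0.24| = -0.2056; 4.8*1.51*|1.51| = 10.9445.
Sum of numerator = 10.7388.
Denominator terms (r*|Q|): 3.57*|-0.24| = 0.8568; 4.8*|1.51| = 7.248.
2 * sum of denominator = 2 * 8.1048 = 16.2096.
dQ = -10.7388 / 16.2096 = -0.6625 m^3/s.

-0.6625


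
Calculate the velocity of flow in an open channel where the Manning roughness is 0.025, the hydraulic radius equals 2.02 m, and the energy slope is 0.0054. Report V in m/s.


Manning's equation gives V = (1/n) * R^(2/3) * S^(1/2).
First, compute R^(2/3) = 2.02^(2/3) = 1.598.
Next, S^(1/2) = 0.0054^(1/2) = 0.073485.
Then 1/n = 1/0.025 = 40.0.
V = 40.0 * 1.598 * 0.073485 = 4.697 m/s.

4.697


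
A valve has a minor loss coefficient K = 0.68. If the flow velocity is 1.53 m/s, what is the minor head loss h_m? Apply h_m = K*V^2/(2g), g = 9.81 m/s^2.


Minor loss formula: h_m = K * V^2/(2g).
V^2 = 1.53^2 = 2.3409.
V^2/(2g) = 2.3409 / 19.62 = 0.1193 m.
h_m = 0.68 * 0.1193 = 0.0811 m.

0.0811


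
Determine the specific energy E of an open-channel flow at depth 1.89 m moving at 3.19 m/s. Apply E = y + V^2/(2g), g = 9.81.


Specific energy E = y + V^2/(2g).
Velocity head = V^2/(2g) = 3.19^2 / (2*9.81) = 10.1761 / 19.62 = 0.5187 m.
E = 1.89 + 0.5187 = 2.4087 m.

2.4087


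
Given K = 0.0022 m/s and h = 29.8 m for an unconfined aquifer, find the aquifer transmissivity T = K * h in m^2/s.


Transmissivity is defined as T = K * h.
T = 0.0022 * 29.8
  = 0.0656 m^2/s.

0.0656


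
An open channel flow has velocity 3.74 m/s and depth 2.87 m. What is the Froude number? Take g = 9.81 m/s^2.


The Froude number is defined as Fr = V / sqrt(g*y).
g*y = 9.81 * 2.87 = 28.1547.
sqrt(g*y) = sqrt(28.1547) = 5.3061.
Fr = 3.74 / 5.3061 = 0.7048.

0.7048


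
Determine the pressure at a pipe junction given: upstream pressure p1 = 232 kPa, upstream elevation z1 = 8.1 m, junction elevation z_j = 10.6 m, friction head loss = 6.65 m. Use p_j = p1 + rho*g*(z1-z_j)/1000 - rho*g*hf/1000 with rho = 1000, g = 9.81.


Junction pressure: p_j = p1 + rho*g*(z1 - z_j)/1000 - rho*g*hf/1000.
Elevation term = 1000*9.81*(8.1 - 10.6)/1000 = -24.525 kPa.
Friction term = 1000*9.81*6.65/1000 = 65.237 kPa.
p_j = 232 + -24.525 - 65.237 = 142.24 kPa.

142.24


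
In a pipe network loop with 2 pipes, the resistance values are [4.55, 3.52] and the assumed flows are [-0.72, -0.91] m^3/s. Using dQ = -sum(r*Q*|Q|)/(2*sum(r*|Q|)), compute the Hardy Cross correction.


Numerator terms (r*Q*|Q|): 4.55*-0.72*|-0.72| = -2.3587; 3.52*-0.91*|-0.91| = -2.9149.
Sum of numerator = -5.2736.
Denominator terms (r*|Q|): 4.55*|-0.72| = 3.276; 3.52*|-0.91| = 3.2032.
2 * sum of denominator = 2 * 6.4792 = 12.9584.
dQ = --5.2736 / 12.9584 = 0.407 m^3/s.

0.407


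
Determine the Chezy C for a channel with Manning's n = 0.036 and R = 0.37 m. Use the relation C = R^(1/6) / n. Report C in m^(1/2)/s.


The Chezy coefficient relates to Manning's n through C = R^(1/6) / n.
R^(1/6) = 0.37^(1/6) = 0.847293.
C = 0.847293 / 0.036 = 23.54 m^(1/2)/s.

23.54


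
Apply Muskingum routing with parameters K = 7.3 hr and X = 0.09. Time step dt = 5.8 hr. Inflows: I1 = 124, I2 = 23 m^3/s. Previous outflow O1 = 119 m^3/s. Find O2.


Muskingum coefficients:
denom = 2*K*(1-X) + dt = 2*7.3*(1-0.09) + 5.8 = 19.086.
C0 = (dt - 2*K*X)/denom = (5.8 - 2*7.3*0.09)/19.086 = 0.235.
C1 = (dt + 2*K*X)/denom = (5.8 + 2*7.3*0.09)/19.086 = 0.3727.
C2 = (2*K*(1-X) - dt)/denom = 0.3922.
O2 = C0*I2 + C1*I1 + C2*O1
   = 0.235*23 + 0.3727*124 + 0.3922*119
   = 98.3 m^3/s.

98.3


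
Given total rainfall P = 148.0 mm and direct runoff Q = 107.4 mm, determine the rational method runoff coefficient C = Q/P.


The runoff coefficient C = runoff depth / rainfall depth.
C = 107.4 / 148.0
  = 0.7257.

0.7257


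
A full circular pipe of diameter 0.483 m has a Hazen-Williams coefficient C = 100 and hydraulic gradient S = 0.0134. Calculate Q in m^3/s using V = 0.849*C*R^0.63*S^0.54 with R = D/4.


For a full circular pipe, R = D/4 = 0.483/4 = 0.1207 m.
V = 0.849 * 100 * 0.1207^0.63 * 0.0134^0.54
  = 0.849 * 100 * 0.263991 * 0.097417
  = 2.1834 m/s.
Pipe area A = pi*D^2/4 = pi*0.483^2/4 = 0.1832 m^2.
Q = A * V = 0.1832 * 2.1834 = 0.4001 m^3/s.

0.4001
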